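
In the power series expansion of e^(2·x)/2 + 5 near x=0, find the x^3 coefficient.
Expand to order 3: e^(2·x)/2 + 5 = 2·x^3/3 + x^2 + x + 11/2 + O(x^4).
The coefficient of x^3 is 2/3.

Final answer: 2/3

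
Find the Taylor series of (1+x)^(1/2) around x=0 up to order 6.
-21·x^6/1024 + 7·x^5/256 - 5·x^4/128 + x^3/16 - x^2/8 + x/2 + 1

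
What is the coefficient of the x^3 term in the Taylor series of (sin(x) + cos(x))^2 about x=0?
Expand to order 3: (sin(x) + cos(x))^2 = -4·x^3/3 + 2·x + 1 + O(x^4).
The coefficient of x^3 is -4/3.

Final answer: -4/3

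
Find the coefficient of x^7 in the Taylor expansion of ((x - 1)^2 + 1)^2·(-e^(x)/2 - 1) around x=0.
Expand to order 7: ((x - 1)^2 + 1)^2·(-e^(x)/2 - 1) = -71·x^7/2520 - 19·x^6/360 - x^5/60 - 11·x^4/12 + 11·x^3/3 - 9·x^2 + 10·x - 6 + O(x^8).
The coefficient of x^7 is -71/2520.

Final answer: -71/2520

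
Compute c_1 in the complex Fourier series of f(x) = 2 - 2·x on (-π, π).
Compute the real Fourier coefficients first: a_1 = 0, b_1 = -4.
Then c_1 = (a_1 − i·b_1)/2 = 2·i.

Final answer: 2·i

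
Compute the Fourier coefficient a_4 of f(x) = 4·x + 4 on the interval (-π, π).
a_4 = (1/π) ∫_{-π}^{π} f(x)·cos(4x) dx.
Evaluate the integral (use parity and integration by parts as needed): a_4 = 0.

Final answer: 0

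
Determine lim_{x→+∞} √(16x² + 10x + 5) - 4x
As x → +∞: multiply by the conjugate to get (10x+5)/(√(16x²+10x+5)+4x); the denominator ~ 8x, so the limit is 10/8 = 5/4.
Limit = 5/4.

Final answer: 5/4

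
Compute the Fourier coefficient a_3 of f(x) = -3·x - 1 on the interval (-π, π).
a_3 = (1/π) ∫_{-π}^{π} f(x)·cos(3x) dx.
Evaluate the integral (use parity and integration by parts as needed): a_3 = 0.

Final answer: 0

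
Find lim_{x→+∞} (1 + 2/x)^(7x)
As x → +∞: write (1 + 2/x)^(7x) = ((1 + 2/x)^x)^7 → (e^2)^7 = e^14.
Limit = e^(14).

Final answer: e^(14)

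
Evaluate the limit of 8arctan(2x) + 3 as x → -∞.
Evaluate the dominant behaviour as x → -∞; each term tends to a finite value or vanishes.
Limit = 3 - 4·π.

Final answer: 3 - 4·π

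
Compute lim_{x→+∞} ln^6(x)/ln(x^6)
This is an ∞/∞ indeterminate form as x → +∞.
Write ln(x^6) = 6·ln(x), reducing the quotient to ln^5(x)/6 → ∞.
Limit = ∞.

Final answer: ∞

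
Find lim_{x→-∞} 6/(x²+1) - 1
Evaluate the dominant behaviour as x → -∞; each term tends to a finite value or vanishes.
Limit = -1.

Final answer: -1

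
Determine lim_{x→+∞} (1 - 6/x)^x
As x → +∞: this is the defining limit (1 - 6/x)^x → e^(-6).
Limit = e^(-6).

Final answer: e^(-6)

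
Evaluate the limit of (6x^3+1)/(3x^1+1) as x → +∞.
This is an ∞/∞ indeterminate form as x → +∞.
Divide numerator and denominator by x^3 and let the lower-order terms vanish; the numerator's degree 3 exceeds the denominator's degree 1, so the quotient diverges.
Limit = ∞.

Final answer: ∞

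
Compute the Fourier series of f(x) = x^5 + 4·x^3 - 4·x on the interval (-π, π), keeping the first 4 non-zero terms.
(-32·π^2 + 184 + 2·π^4)·sin(x) + (-π^4 + 5/2 + π^2)·sin(2·x) + (-280/81 + 32·π^2/27 + 2·π^4/3)·sin(3·x) + (-π^4/2 - 11·π^2/8 + 161/64)·sin(4·x)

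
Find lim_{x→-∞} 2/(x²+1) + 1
Evaluate the dominant behaviour as x → -∞; each term tends to a finite value or vanishes.
Limit = 1.

Final answer: 1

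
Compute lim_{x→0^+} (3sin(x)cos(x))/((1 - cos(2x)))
Both numerator and denominator → 0 as x → 0^+; this is a 0/0 indeterminate form.
Expand each to leading order near x = 0: numerator ~ 3·x, denominator ~ 2·x^2.
The limit of the ratio is ∞.

Final answer: ∞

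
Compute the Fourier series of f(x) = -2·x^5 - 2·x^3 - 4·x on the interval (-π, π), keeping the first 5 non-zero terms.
(-464 - 4·π^4 + 76·π^2)·sin(x) + (-8·π^2 + 16 + 2·π^4)·sin(2·x) + (-4·π^4/3 - 304/81 + 44·π^2/27)·sin(3·x) + (-π^2/4 + 67/32 + π^4)·sin(4·x) + (-4·π^4/5 - 4·π^2/25 - 976/625)·sin(5·x)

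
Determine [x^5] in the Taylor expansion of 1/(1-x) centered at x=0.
Expand to order 5: 1/(1-x) = x^5 + x^4 + x^3 + x^2 + x + 1 + O(x^6).
The coefficient of x^5 is 1.

Final answer: 1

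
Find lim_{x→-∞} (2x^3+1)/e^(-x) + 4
The quotient is an ∞/∞ indeterminate form as x → -∞.
Compare growth rates of the dominant terms (exponentials ≫ polynomials ≫ logarithms), or apply L'Hôpital's rule; the quotient → 0.
Adding the constant: 0 + 4 = 4. Limit = 4.

Final answer: 4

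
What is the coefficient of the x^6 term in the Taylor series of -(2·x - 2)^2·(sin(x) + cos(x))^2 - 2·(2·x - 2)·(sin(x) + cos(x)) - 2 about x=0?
377/180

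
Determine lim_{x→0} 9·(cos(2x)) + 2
Direct substitution at x = 0 gives 11.

Final answer: 11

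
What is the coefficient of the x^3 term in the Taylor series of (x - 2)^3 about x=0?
Expand to order 3: (x - 2)^3 = x^3 - 6·x^2 + 12·x - 8 + O(x^4).
The coefficient of x^3 is 1.

Final answer: 1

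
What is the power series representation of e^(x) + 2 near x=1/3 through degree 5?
e^(1/3) + 2 + e^(1/3)·(x - 1/3) + e^(1/3)·(x - 1/3)^2/2 + e^(1/3)·(x - 1/3)^3/6 + e^(1/3)·(x - 1/3)^4/24 + e^(1/3)·(x - 1/3)^5/120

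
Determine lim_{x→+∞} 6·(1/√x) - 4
Evaluate the dominant behaviour as x → +∞; each term tends to a finite value or vanishes.
Limit = -4.

Final answer: -4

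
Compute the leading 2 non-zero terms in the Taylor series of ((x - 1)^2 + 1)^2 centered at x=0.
4 - 8·x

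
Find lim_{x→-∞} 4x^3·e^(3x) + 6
The product is a 0·∞ indeterminate form at x → -∞.
Rewrite the product as 4x^3 / e^(-3x) (an ∞/∞ form) and apply L'Hôpital, or use the standard hierarchy e^(3|x|) ≫ |x^3| as x → -∞.
The indeterminate product → 0, so the limit = 6.

Final answer: 6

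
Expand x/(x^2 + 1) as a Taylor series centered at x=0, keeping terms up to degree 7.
-x^7 + x^5 - x^3 + x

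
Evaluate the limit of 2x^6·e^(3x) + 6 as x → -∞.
The product is a 0·∞ indeterminate form at x → -∞.
Rewrite the product as 2x^6 / e^(-3x) (an ∞/∞ form) and apply L'Hôpital, or use the standard hierarchy e^(3|x|) ≫ |x^6| as x → -∞.
The indeterminate product → 0, so the limit = 6.

Final answer: 6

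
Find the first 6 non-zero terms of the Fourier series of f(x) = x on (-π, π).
2·sin(x) - sin(2·x) + 2·sin(3·x)/3 - sin(4·x)/2 + 2·sin(5·x)/5 - sin(6·x)/3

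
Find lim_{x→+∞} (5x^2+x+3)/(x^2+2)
This is an ∞/∞ indeterminate form as x → +∞.
Divide numerator and denominator by x^2 and let the lower-order terms vanish; the leading terms give 5/1 = 5.
Limit = 5.

Final answer: 5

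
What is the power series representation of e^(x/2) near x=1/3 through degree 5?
e^(1/6) + e^(1/6)·(x - 1/3)/2 + e^(1/6)·(x - 1/3)^2/8 + e^(1/6)·(x - 1/3)^3/48 + e^(1/6)·(x - 1/3)^4/384 + e^(1/6)·(x - 1/3)^5/3840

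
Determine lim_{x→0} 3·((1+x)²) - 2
Direct substitution at x = 0 gives 1.

Final answer: 1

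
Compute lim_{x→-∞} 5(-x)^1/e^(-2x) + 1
The quotient is an ∞/∞ indeterminate form as x → -∞.
Compare growth rates of the dominant terms (exponentials ≫ polynomials ≫ logarithms), or apply L'Hôpital's rule; the quotient → 0.
Adding the constant: 0 + 1 = 1. Limit = 1.

Final answer: 1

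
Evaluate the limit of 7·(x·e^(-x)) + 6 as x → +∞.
Evaluate the dominant behaviour as x → +∞; each term tends to a finite value or vanishes.
Limit = 6.

Final answer: 6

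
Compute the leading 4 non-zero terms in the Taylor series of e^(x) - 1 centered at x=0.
x^4/24 + x^3/6 + x^2/2 + x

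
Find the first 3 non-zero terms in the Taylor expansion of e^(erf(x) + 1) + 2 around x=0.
2·e·x^2/π + 2·e·x/√(π) + 2 + e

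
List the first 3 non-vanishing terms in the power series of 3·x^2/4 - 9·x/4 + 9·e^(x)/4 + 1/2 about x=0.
3·x^3/8 + 15·x^2/8 + 11/4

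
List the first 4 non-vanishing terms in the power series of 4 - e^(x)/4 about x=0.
-x^3/24 - x^2/8 - x/4 + 15/4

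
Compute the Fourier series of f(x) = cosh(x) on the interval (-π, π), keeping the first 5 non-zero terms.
-cos(x)·sinh(π)/π + 2·cos(2·x)·sinh(π)/(5·π) - cos(3·x)·sinh(π)/(5·π) + 2·cos(4·x)·sinh(π)/(17·π) + sinh(π)/π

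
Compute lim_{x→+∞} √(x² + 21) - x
This is an ∞ − ∞ indeterminate form.
Multiply and divide by the conjugate √(x²+21) + x; the x² terms cancel, leaving 21/(√(x²+21)+x) → 0.
Limit = 0.

Final answer: 0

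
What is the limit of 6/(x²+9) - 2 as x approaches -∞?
Evaluate the dominant behaviour as x → -∞; each term tends to a finite value or vanishes.
Limit = -2.

Final answer: -2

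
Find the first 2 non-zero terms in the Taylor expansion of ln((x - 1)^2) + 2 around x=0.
2 - 2·x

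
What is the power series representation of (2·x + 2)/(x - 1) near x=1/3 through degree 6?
-4 - 9·(x - 1/3) - 27·(x - 1/3)^2/2 - 81·(x - 1/3)^3/4 - 243·(x - 1/3)^4/8 - 729·(x - 1/3)^5/16 - 2187·(x - 1/3)^6/32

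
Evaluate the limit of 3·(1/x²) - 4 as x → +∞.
Evaluate the dominant behaviour as x → +∞; each term tends to a finite value or vanishes.
Limit = -4.

Final answer: -4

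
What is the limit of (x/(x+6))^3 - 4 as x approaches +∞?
As x → +∞: x/(x+6) = 1/(1 + 6/x) → 1, and the 3rd power of a limit-1 base also → 1; with the additive constant, 1 - 4 = -3.
Limit = -3.

Final answer: -3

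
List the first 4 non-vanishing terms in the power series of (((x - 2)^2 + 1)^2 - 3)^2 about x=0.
-2432·x^3 + 2744·x^2 - 1760·x + 484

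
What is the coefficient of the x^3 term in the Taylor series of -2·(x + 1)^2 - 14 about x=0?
Expand to order 3: -2·(x + 1)^2 - 14 = -2·x^2 - 4·x - 16 + O(x^4).
The coefficient of x^3 is 0.

Final answer: 0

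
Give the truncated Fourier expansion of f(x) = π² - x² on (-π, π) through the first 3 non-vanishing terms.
4·cos(x) - cos(2·x) + 2·π^2/3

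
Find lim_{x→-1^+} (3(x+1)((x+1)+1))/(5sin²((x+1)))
Both numerator and denominator → 0 as x → -1^+; this is a 0/0 indeterminate form.
Expand each to leading order near x = -1: numerator ~ 3·(x + 1), denominator ~ 5·(x + 1)^2.
The limit of the ratio is ∞.

Final answer: ∞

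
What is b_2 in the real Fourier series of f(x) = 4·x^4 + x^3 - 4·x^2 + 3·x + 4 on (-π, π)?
b_2 = (1/π) ∫_{-π}^{π} f(x)·sin(2x) dx.
Evaluate the integral (use parity and integration by parts as needed): b_2 = -π^2 - 3/2.

Final answer: -π^2 - 3/2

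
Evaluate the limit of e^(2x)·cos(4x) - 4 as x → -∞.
Evaluate the dominant behaviour as x → -∞; each term tends to a finite value or vanishes.
Limit = -4.

Final answer: -4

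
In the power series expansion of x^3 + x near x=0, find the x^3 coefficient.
Expand to order 3: x^3 + x = x^3 + x + O(x^4).
The coefficient of x^3 is 1.

Final answer: 1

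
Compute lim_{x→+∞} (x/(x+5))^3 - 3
As x → +∞: x/(x+5) = 1/(1 + 5/x) → 1, and the 3rd power of a limit-1 base also → 1; with the additive constant, 1 - 3 = -2.
Limit = -2.

Final answer: -2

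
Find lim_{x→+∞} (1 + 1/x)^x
As x → +∞: this is the defining limit (1 + 1/x)^x → e^1.
Limit = e.

Final answer: e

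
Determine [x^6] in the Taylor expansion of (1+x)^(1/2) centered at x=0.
Expand to order 6: (1+x)^(1/2) = -21·x^6/1024 + 7·x^5/256 - 5·x^4/128 + x^3/16 - x^2/8 + x/2 + 1 + O(x^7).
The coefficient of x^6 is -21/1024.

Final answer: -21/1024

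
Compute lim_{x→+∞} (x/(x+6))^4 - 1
As x → +∞: x/(x+6) = 1/(1 + 6/x) → 1, and the 4th power of a limit-1 base also → 1; with the additive constant, 1 - 1 = 0.
Limit = 0.

Final answer: 0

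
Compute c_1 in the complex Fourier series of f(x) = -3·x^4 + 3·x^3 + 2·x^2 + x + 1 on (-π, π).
Compute the real Fourier coefficients first: a_1 = -152 + 24·π^2, b_1 = -34 + 6·π^2.
Then c_1 = (a_1 − i·b_1)/2 = -76 + 12·π^2 - 3·i·π^2 + 17·i.

Final answer: -76 + 12·π^2 - 3·i·π^2 + 17·i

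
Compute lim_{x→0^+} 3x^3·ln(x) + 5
The product is a 0·∞ indeterminate form at x → 0⁺.
Rewrite the product as 3·ln(x) / x^(-3) and apply L'Hôpital, or use the standard hierarchy x^(-3) ≫ |ln x| as x → 0⁺.
The indeterminate product → 0, so the limit = 5.

Final answer: 5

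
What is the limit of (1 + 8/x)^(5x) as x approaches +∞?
As x → +∞: write (1 + 8/x)^(5x) = ((1 + 8/x)^x)^5 → (e^8)^5 = e^40.
Limit = e^(40).

Final answer: e^(40)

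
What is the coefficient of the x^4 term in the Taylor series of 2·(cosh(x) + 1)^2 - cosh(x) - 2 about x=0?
Expand to order 4: 2·(cosh(x) + 1)^2 - cosh(x) - 2 = 19·x^4/24 + 7·x^2/2 + 5 + O(x^5).
The coefficient of x^4 is 19/24.

Final answer: 19/24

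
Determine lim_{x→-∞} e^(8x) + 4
Evaluate the dominant behaviour as x → -∞; each term tends to a finite value or vanishes.
Limit = 4.

Final answer: 4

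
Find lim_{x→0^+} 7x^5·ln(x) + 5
The product is a 0·∞ indeterminate form at x → 0⁺.
Rewrite the product as 7·ln(x) / x^(-5) and apply L'Hôpital, or use the standard hierarchy x^(-5) ≫ |ln x| as x → 0⁺.
The indeterminate product → 0, so the limit = 5.

Final answer: 5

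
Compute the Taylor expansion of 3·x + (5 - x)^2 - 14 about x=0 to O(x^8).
x^2 - 7·x + 11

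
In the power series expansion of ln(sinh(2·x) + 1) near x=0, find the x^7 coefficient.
Expand to order 7: ln(sinh(2·x) + 1) = 664·x^7/15 - 1024·x^6/45 + 12·x^5 - 20·x^4/3 + 4·x^3 - 2·x^2 + 2·x + O(x^8).
The coefficient of x^7 is 664/15.

Final answer: 664/15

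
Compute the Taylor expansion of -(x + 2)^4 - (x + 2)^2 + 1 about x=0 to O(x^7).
-x^4 - 8·x^3 - 25·x^2 - 36·x - 19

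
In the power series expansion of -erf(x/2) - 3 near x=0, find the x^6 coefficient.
Expand to order 6: -erf(x/2) - 3 = -x^5/(160·√(π)) + x^3/(12·√(π)) - x/√(π) - 3 + O(x^7).
The coefficient of x^6 is 0.

Final answer: 0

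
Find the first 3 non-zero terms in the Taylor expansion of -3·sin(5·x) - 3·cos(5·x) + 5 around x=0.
75·x^2/2 - 15·x + 2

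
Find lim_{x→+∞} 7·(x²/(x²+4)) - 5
Evaluate the dominant behaviour as x → +∞; each term tends to a finite value or vanishes.
Limit = 2.

Final answer: 2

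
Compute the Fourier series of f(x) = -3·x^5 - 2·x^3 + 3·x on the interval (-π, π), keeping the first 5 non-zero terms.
(-690 - 6·π^4 + 116·π^2)·sin(x) + (-13·π^2 + 33/2 + 3·π^4)·sin(2·x) + (-2·π^4 - 2/27 + 28·π^2/9)·sin(3·x) + (-7·π^2/8 - 75/64 + 3·π^4/2)·sin(4·x) + (-6·π^4/5 + 726/625 + 4·π^2/25)·sin(5·x)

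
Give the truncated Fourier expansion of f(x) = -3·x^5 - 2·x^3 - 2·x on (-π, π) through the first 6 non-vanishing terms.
(-700 - 6·π^4 + 116·π^2)·sin(x) + (-13·π^2 + 43/2 + 3·π^4)·sin(2·x) + (-2·π^4 - 92/27 + 28·π^2/9)·sin(3·x) + (-7·π^2/8 + 85/64 + 3·π^4/2)·sin(4·x) + (-6·π^4/5 - 524/625 + 4·π^2/25)·sin(5·x) + (35/54 + π^2/9 + π^4)·sin(6·x)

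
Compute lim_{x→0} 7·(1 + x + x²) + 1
Direct substitution at x = 0 gives 8.

Final answer: 8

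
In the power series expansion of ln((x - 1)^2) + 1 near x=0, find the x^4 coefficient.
Expand to order 4: ln((x - 1)^2) + 1 = -x^4/2 - 2·x^3/3 - x^2 - 2·x + 1 + O(x^5).
The coefficient of x^4 is -1/2.

Final answer: -1/2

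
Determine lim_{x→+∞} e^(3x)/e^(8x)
This is an ∞/∞ indeterminate form as x → +∞.
Rewrite e^(3x)/e^(8x) = e^((3−8)x) = e^(-5x); the exponent coefficient is -5 < 0 so e^(-5x) → 0.
Limit = 0.

Final answer: 0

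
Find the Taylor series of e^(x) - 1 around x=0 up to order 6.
x^6/720 + x^5/120 + x^4/24 + x^3/6 + x^2/2 + x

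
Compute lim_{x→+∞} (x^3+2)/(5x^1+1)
This is an ∞/∞ indeterminate form as x → +∞.
Divide numerator and denominator by x^3 and let the lower-order terms vanish; the numerator's degree 3 exceeds the denominator's degree 1, so the quotient diverges.
Limit = ∞.

Final answer: ∞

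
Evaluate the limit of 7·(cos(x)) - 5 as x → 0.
Direct substitution at x = 0 gives 2.

Final answer: 2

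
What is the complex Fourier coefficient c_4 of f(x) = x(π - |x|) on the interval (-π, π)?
Compute the real Fourier coefficients first: a_4 = 0, b_4 = 0.
Then c_4 = (a_4 − i·b_4)/2 = 0.

Final answer: 0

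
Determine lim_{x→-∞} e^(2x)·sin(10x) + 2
Evaluate the dominant behaviour as x → -∞; each term tends to a finite value or vanishes.
Limit = 2.

Final answer: 2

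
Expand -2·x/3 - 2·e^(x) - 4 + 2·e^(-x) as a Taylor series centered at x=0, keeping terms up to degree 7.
-x^7/1260 - x^5/30 - 2·x^3/3 - 14·x/3 - 4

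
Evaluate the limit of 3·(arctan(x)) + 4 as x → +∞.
Evaluate the dominant behaviour as x → +∞; each term tends to a finite value or vanishes.
Limit = 4 + 3·π/2.

Final answer: 4 + 3·π/2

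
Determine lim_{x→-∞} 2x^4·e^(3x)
This is a 0·∞ indeterminate form at x → -∞.
Rewrite the product as 2x^4 / e^(-3x) (an ∞/∞ form) and apply L'Hôpital, or use the standard hierarchy e^(3|x|) ≫ |x^4| as x → -∞.
The indeterminate product → 0, so the limit = 0.

Final answer: 0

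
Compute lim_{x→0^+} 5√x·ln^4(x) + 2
The product is a 0·∞ indeterminate form at x → 0⁺.
Rewrite the product as 5·ln^4(x) / x^(-1/2) and apply L'Hôpital, or use the standard hierarchy x^(-1/2) ≫ |ln x|^4 as x → 0⁺.
The indeterminate product → 0, so the limit = 2.

Final answer: 2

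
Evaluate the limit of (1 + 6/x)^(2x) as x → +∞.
As x → +∞: write (1 + 6/x)^(2x) = ((1 + 6/x)^x)^2 → (e^6)^2 = e^12.
Limit = e^(12).

Final answer: e^(12)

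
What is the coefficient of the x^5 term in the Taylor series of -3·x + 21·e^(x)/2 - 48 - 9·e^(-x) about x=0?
Expand to order 5: -3·x + 21·e^(x)/2 - 48 - 9·e^(-x) = 13·x^5/80 + x^4/16 + 13·x^3/4 + 3·x^2/4 + 33·x/2 - 93/2 + O(x^6).
The coefficient of x^5 is 13/80.

Final answer: 13/80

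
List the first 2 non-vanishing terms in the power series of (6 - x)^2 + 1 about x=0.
37 - 12·x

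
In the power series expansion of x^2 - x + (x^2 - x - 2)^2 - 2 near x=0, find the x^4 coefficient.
Expand to order 4: x^2 - x + (x^2 - x - 2)^2 - 2 = x^4 - 2·x^3 - 2·x^2 + 3·x + 2 + O(x^5).
The coefficient of x^4 is 1.

Final answer: 1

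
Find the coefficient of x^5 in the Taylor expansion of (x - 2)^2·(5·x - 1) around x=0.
Expand to order 5: (x - 2)^2·(5·x - 1) = 5·x^3 - 21·x^2 + 24·x - 4 + O(x^6).
The coefficient of x^5 is 0.

Final answer: 0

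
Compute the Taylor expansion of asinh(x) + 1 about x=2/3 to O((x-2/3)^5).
asinh(2/3) + 1 + 3·√(13)·(x - 2/3)/13 - 9·√(13)·(x - 2/3)^2/169 - 9·√(13)·(x - 2/3)^3/4394 + 1539·√(13)·(x - 2/3)^4/114244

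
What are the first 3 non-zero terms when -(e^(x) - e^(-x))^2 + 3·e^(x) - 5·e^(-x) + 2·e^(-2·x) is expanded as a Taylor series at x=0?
-4·x^3/3 - x^2 + 4·x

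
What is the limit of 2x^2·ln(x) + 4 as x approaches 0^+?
The product is a 0·∞ indeterminate form at x → 0⁺.
Rewrite the product as 2·ln(x) / x^(-2) and apply L'Hôpital, or use the standard hierarchy x^(-2) ≫ |ln x| as x → 0⁺.
The indeterminate product → 0, so the limit = 4.

Final answer: 4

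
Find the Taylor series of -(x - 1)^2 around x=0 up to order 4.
-x^2 + 2·x - 1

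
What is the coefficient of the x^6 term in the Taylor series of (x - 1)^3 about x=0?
Expand to order 6: (x - 1)^3 = x^3 - 3·x^2 + 3·x - 1 + O(x^7).
The coefficient of x^6 is 0.

Final answer: 0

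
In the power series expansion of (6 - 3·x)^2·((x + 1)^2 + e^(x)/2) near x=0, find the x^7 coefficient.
Expand to order 7: (6 - 3·x)^2·((x + 1)^2 + e^(x)/2) = 9·x^7/560 + x^6/16 + 3·x^5/20 + 9·x^4 - 39·x^3/2 - 63·x^2/2 + 36·x + 54 + O(x^8).
The coefficient of x^7 is 9/560.

Final answer: 9/560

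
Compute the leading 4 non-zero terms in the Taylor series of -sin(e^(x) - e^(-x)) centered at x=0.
-19·x^7/360 + 23·x^5/60 + x^3 - 2·x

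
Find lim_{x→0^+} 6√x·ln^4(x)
This is a 0·∞ indeterminate form at x → 0⁺.
Rewrite the product as 6·ln^4(x) / x^(-1/2) and apply L'Hôpital, or use the standard hierarchy x^(-1/2) ≫ |ln x|^4 as x → 0⁺.
The indeterminate product → 0, so the limit = 0.

Final answer: 0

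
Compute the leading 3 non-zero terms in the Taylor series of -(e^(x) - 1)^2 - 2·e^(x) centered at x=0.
-2·x^2 - 2·x - 2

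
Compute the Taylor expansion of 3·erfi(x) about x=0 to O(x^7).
3·x^5/(5·√(π)) + 2·x^3/√(π) + 6·x/√(π)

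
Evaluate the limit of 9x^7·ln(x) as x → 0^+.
This is a 0·∞ indeterminate form at x → 0⁺.
Rewrite the product as 9·ln(x) / x^(-7) and apply L'Hôpital, or use the standard hierarchy x^(-7) ≫ |ln x| as x → 0⁺.
The indeterminate product → 0, so the limit = 0.

Final answer: 0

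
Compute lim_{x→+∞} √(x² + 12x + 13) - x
This is an ∞ − ∞ indeterminate form.
Multiply and divide by the conjugate √(x²+12x + 13) + x; the x² terms cancel, leaving (12x + 13)/(√(x²+12x + 13)+x) → 12/2 = 6.
Limit = 6.

Final answer: 6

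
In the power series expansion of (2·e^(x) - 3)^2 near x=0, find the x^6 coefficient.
Expand to order 6: (2·e^(x) - 3)^2 = 61·x^6/180 + 29·x^5/30 + 13·x^4/6 + 10·x^3/3 + 2·x^2 - 4·x + 1 + O(x^7).
The coefficient of x^6 is 61/180.

Final answer: 61/180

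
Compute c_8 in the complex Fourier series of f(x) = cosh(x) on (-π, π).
Compute the real Fourier coefficients first: a_8 = 2·sinh(π)/(65·π), b_8 = 0.
Then c_8 = (a_8 − i·b_8)/2 = sinh(π)/(65·π).

Final answer: sinh(π)/(65·π)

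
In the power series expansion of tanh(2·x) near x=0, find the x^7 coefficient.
Expand to order 7: tanh(2·x) = -2176·x^7/315 + 64·x^5/15 - 8·x^3/3 + 2·x + O(x^8).
The coefficient of x^7 is -2176/315.

Final answer: -2176/315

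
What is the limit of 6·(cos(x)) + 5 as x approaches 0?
Direct substitution at x = 0 gives 11.

Final answer: 11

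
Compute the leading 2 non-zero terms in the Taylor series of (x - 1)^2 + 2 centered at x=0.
3 - 2·x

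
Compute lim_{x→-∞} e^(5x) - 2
Evaluate the dominant behaviour as x → -∞; each term tends to a finite value or vanishes.
Limit = -2.

Final answer: -2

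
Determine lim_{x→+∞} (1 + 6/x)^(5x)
As x → +∞: write (1 + 6/x)^(5x) = ((1 + 6/x)^x)^5 → (e^6)^5 = e^30.
Limit = e^(30).

Final answer: e^(30)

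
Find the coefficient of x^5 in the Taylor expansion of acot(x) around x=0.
Expand to order 5: acot(x) = -x^5/5 + x^3/3 - x + π/2 + O(x^6).
The coefficient of x^5 is -1/5.

Final answer: -1/5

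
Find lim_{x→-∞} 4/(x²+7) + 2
Evaluate the dominant behaviour as x → -∞; each term tends to a finite value or vanishes.
Limit = 2.

Final answer: 2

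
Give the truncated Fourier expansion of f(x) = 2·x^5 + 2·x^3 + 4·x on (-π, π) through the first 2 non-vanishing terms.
(-76·π^2 + 4·π^4 + 464)·sin(x) + (-2·π^4 - 16 + 8·π^2)·sin(2·x)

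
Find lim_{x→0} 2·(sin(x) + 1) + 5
Direct substitution at x = 0 gives 7.

Final answer: 7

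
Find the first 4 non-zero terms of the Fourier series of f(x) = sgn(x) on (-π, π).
4·sin(x)/π + 4·sin(3·x)/(3·π) + 4·sin(5·x)/(5·π) + 4·sin(7·x)/(7·π)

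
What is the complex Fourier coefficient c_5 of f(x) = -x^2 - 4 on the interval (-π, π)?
Compute the real Fourier coefficients first: a_5 = 4/25, b_5 = 0.
Then c_5 = (a_5 − i·b_5)/2 = 2/25.

Final answer: 2/25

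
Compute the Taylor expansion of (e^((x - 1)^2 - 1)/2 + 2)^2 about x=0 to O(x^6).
-44·x^5/3 + 27·x^4/2 - 34·x^3/3 + 17·x^2/2 - 5·x + 25/4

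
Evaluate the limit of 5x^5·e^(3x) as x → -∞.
This is a 0·∞ indeterminate form at x → -∞.
Rewrite the product as 5x^5 / e^(-3x) (an ∞/∞ form) and apply L'Hôpital, or use the standard hierarchy e^(3|x|) ≫ |x^5| as x → -∞.
The indeterminate product → 0, so the limit = 0.

Final answer: 0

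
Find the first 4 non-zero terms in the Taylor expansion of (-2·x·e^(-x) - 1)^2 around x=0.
22·x^4/3 - 6·x^3 + 4·x + 1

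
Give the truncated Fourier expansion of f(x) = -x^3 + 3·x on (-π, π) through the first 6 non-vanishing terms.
(18 - 2·π^2)·sin(x) + (-9/2 + π^2)·sin(2·x) + (22/9 - 2·π^2/3)·sin(3·x) + (-27/16 + π^2/2)·sin(4·x) + (162/125 - 2·π^2/5)·sin(5·x) + (-19/18 + π^2/3)·sin(6·x)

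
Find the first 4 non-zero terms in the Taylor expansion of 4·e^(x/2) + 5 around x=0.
x^3/12 + x^2/2 + 2·x + 9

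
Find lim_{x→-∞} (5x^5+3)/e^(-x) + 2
The quotient is an ∞/∞ indeterminate form as x → -∞.
Compare growth rates of the dominant terms (exponentials ≫ polynomials ≫ logarithms), or apply L'Hôpital's rule; the quotient → 0.
Adding the constant: 0 + 2 = 2. Limit = 2.

Final answer: 2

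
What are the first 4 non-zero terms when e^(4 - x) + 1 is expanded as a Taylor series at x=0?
-x^3·e^(4)/6 + x^2·e^(4)/2 - x·e^(4) + 1 + e^(4)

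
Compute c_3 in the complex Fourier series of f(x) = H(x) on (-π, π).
Compute the real Fourier coefficients first: a_3 = 0, b_3 = 2/(3·π).
Then c_3 = (a_3 − i·b_3)/2 = -i/(3·π).

Final answer: -i/(3·π)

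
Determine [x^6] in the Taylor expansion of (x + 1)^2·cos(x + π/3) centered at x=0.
Expand to order 6: (x + 1)^2·cos(x + π/3) = x^6·(29/1440 - √(3)/120) + x^5·(1/24 + 19·√(3)/240) + x^4·(-11/48 + √(3)/6) + x^3·(-5·√(3)/12 - 1/2) + x^2·(1/4 - √(3)) + x·(1 - √(3)/2) + 1/2 + O(x^7).
The coefficient of x^6 is 29/1440 - √(3)/120.

Final answer: 29/1440 - √(3)/120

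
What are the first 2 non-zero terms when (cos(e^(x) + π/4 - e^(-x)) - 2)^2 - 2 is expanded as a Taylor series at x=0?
-2·√(2)·x·(-2 + √(2)/2) - 2 + (-2 + √(2)/2)^2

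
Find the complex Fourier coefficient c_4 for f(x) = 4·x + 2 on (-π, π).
Compute the real Fourier coefficients first: a_4 = 0, b_4 = -2.
Then c_4 = (a_4 − i·b_4)/2 = i.

Final answer: i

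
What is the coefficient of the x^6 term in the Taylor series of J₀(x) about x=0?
Expand to order 6: J₀(x) = -x^6/2304 + x^4/64 - x^2/4 + 1 + O(x^7).
The coefficient of x^6 is -1/2304.

Final answer: -1/2304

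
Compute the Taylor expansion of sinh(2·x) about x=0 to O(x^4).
4·x^3/3 + 2·x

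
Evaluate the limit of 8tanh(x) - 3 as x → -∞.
Evaluate the dominant behaviour as x → -∞; each term tends to a finite value or vanishes.
Limit = -11.

Final answer: -11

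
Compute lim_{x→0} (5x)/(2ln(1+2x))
Both numerator and denominator → 0 as x → 0; this is a 0/0 indeterminate form.
Expand each to leading order near x = 0: numerator ~ 5·x, denominator ~ 4·x.
The limit of the ratio is 5/4.

Final answer: 5/4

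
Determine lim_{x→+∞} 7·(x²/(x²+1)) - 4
Evaluate the dominant behaviour as x → +∞; each term tends to a finite value or vanishes.
Limit = 3.

Final answer: 3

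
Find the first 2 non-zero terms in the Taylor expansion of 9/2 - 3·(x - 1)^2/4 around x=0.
3·x/2 + 15/4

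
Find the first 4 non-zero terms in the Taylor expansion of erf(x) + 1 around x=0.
x^5/(5·√(π)) - 2·x^3/(3·√(π)) + 2·x/√(π) + 1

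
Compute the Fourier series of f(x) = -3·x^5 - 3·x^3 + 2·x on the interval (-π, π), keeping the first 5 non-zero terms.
(-680 - 6·π^4 + 114·π^2)·sin(x) + (-12·π^2 + 16 + 3·π^4)·sin(2·x) + (-2·π^4 - 8/27 + 22·π^2/9)·sin(3·x) + (-3·π^2/8 - 55/64 + 3·π^4/2)·sin(4·x) + (-6·π^4/5 - 6·π^2/25 + 536/625)·sin(5·x)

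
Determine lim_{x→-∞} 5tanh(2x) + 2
Evaluate the dominant behaviour as x → -∞; each term tends to a finite value or vanishes.
Limit = -3.

Final answer: -3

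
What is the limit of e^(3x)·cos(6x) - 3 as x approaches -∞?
Evaluate the dominant behaviour as x → -∞; each term tends to a finite value or vanishes.
Limit = -3.

Final answer: -3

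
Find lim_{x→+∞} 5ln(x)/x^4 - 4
The quotient is an ∞/∞ indeterminate form as x → +∞.
The polynomial denominator x^4 dominates the logarithmic numerator (any positive power of x ≫ ln(x) as x → ∞), so the quotient → 0.
Adding the constant: 0 - 4 = -4. Limit = -4.

Final answer: -4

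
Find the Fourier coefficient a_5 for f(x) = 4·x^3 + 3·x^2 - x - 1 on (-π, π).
a_5 = (1/π) ∫_{-π}^{π} f(x)·cos(5x) dx.
Evaluate the integral (use parity and integration by parts as needed): a_5 = -12/25.

Final answer: -12/25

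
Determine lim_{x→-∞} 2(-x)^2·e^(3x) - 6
The product is a 0·∞ indeterminate form at x → -∞.
Rewrite the product as 2(-x)^2 / e^(-3x) (an ∞/∞ form) and apply L'Hôpital, or use the standard hierarchy e^(3|x|) ≫ |(-x)^2| as x → -∞.
The indeterminate product → 0, so the limit = -6.

Final answer: -6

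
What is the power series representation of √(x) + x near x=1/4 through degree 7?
3/4 + 2·(x - 1/4) - (x - 1/4)^2 + 2·(x - 1/4)^3 - 5·(x - 1/4)^4 + 14·(x - 1/4)^5 - 42·(x - 1/4)^6 + 132·(x - 1/4)^7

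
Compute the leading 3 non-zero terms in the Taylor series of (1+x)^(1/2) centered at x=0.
-x^2/8 + x/2 + 1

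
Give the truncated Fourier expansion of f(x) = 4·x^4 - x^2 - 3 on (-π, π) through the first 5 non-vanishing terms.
(196 - 32·π^2)·cos(x) + (-13 + 8·π^2)·cos(2·x) + (76/27 - 32·π^2/9)·cos(3·x) + (-1 + 2·π^2)·cos(4·x) - π^2/3 - 3 + 4·π^4/5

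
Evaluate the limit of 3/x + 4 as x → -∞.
Evaluate the dominant behaviour as x → -∞; each term tends to a finite value or vanishes.
Limit = 4.

Final answer: 4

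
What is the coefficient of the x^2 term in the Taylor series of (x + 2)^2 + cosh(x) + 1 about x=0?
Expand to order 2: (x + 2)^2 + cosh(x) + 1 = 3·x^2/2 + 4·x + 6 + O(x^3).
The coefficient of x^2 is 3/2.

Final answer: 3/2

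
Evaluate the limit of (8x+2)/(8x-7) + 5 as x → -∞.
Evaluate the dominant behaviour as x → -∞; each term tends to a finite value or vanishes.
Limit = 6.

Final answer: 6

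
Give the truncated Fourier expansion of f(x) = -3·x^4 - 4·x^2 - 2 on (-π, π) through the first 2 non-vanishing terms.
(-128 + 24·π^2)·cos(x) - 3·π^4/5 - 4·π^2/3 - 2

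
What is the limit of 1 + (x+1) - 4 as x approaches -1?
Direct substitution at x = -1 gives -3.

Final answer: -3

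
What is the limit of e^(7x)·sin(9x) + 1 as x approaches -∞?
Evaluate the dominant behaviour as x → -∞; each term tends to a finite value or vanishes.
Limit = 1.

Final answer: 1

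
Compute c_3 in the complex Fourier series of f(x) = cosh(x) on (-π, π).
Compute the real Fourier coefficients first: a_3 = -sinh(π)/(5·π), b_3 = 0.
Then c_3 = (a_3 − i·b_3)/2 = -sinh(π)/(10·π).

Final answer: -sinh(π)/(10·π)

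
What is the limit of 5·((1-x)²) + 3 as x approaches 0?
Direct substitution at x = 0 gives 8.

Final answer: 8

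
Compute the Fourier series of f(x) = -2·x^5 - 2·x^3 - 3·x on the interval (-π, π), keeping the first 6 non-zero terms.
(-462 - 4·π^4 + 76·π^2)·sin(x) + (-8·π^2 + 15 + 2·π^4)·sin(2·x) + (-4·π^4/3 - 250/81 + 44·π^2/27)·sin(3·x) + (-π^2/4 + 51/32 + π^4)·sin(4·x) + (-4·π^4/5 - 4·π^2/25 - 726/625)·sin(5·x) + (77/81 + 8·π^2/27 + 2·π^4/3)·sin(6·x)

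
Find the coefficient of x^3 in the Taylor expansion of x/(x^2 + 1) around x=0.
Expand to order 3: x/(x^2 + 1) = -x^3 + x + O(x^4).
The coefficient of x^3 is -1.

Final answer: -1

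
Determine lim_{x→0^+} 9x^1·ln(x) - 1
The product is a 0·∞ indeterminate form at x → 0⁺.
Rewrite the product as 9·ln(x) / x^(-1) and apply L'Hôpital, or use the standard hierarchy x^(-1) ≫ |ln x| as x → 0⁺.
The indeterminate product → 0, so the limit = -1.

Final answer: -1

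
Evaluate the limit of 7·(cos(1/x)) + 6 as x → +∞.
Evaluate the dominant behaviour as x → +∞; each term tends to a finite value or vanishes.
Limit = 13.

Final answer: 13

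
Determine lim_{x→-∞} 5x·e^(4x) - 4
The product is a 0·∞ indeterminate form at x → -∞.
Rewrite the product as 5x / e^(-4x) (an ∞/∞ form) and apply L'Hôpital, or use the standard hierarchy e^(4|x|) ≫ |x| as x → -∞.
The indeterminate product → 0, so the limit = -4.

Final answer: -4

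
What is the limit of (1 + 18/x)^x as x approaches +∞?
As x → +∞: this is the defining limit (1 + 18/x)^x → e^18.
Limit = e^(18).

Final answer: e^(18)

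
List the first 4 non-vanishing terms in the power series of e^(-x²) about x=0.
-x^6/6 + x^4/2 - x^2 + 1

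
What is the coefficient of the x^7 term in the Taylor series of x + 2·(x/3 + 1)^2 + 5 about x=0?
Expand to order 7: x + 2·(x/3 + 1)^2 + 5 = 2·x^2/9 + 7·x/3 + 7 + O(x^8).
The coefficient of x^7 is 0.

Final answer: 0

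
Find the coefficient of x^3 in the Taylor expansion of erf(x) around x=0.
Expand to order 3: erf(x) = -2·x^3/(3·√(π)) + 2·x/√(π) + O(x^4).
The coefficient of x^3 is -2/(3·√(π)).

Final answer: -2/(3·√(π))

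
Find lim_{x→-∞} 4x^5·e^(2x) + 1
The product is a 0·∞ indeterminate form at x → -∞.
Rewrite the product as 4x^5 / e^(-2x) (an ∞/∞ form) and apply L'Hôpital, or use the standard hierarchy e^(2|x|) ≫ |x^5| as x → -∞.
The indeterminate product → 0, so the limit = 1.

Final answer: 1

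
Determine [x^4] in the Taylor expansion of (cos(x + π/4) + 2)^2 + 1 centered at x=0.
Expand to order 4: (cos(x + π/4) + 2)^2 + 1 = x^4·(√(2)/2 + 2)^2·(-1/(24·(√(2)/2 + 2)^2) + √(2)/(24·(√(2)/2 + 2))) + x^3·(√(2)/2 + 2)^2·(1/(2·(√(2)/2 + 2)^2) + √(2)/(6·(√(2)/2 + 2))) + x^2·(√(2)/2 + 2)^2·(-√(2)/(2·(√(2)/2 + 2)) + 1/(2·(√(2)/2 + 2)^2)) - √(2)·x·(√(2)/2 + 2) + 1 + (√(2)/2 + 2)^2 + O(x^5).
The coefficient of x^4 is (√(2)/2 + 2)^2·(-1/(24·(√(2)/2 + 2)^2) + √(2)/(24·(√(2)/2 + 2))).

Final answer: (√(2)/2 + 2)^2·(-1/(24·(√(2)/2 + 2)^2) + √(2)/(24·(√(2)/2 + 2)))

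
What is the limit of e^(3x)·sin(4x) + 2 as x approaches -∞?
Evaluate the dominant behaviour as x → -∞; each term tends to a finite value or vanishes.
Limit = 2.

Final answer: 2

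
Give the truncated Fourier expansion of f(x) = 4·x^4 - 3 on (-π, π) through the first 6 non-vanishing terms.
(192 - 32·π^2)·cos(x) + (-12 + 8·π^2)·cos(2·x) + (64/27 - 32·π^2/9)·cos(3·x) + (-3/4 + 2·π^2)·cos(4·x) + (192/625 - 32·π^2/25)·cos(5·x) - 3 + 4·π^4/5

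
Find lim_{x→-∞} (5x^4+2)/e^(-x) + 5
The quotient is an ∞/∞ indeterminate form as x → -∞.
Compare growth rates of the dominant terms (exponentials ≫ polynomials ≫ logarithms), or apply L'Hôpital's rule; the quotient → 0.
Adding the constant: 0 + 5 = 5. Limit = 5.

Final answer: 5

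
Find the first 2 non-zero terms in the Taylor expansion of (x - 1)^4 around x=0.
1 - 4·x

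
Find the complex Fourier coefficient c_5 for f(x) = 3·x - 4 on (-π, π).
Compute the real Fourier coefficients first: a_5 = 0, b_5 = 6/5.
Then c_5 = (a_5 − i·b_5)/2 = -3·i/5.

Final answer: -3·i/5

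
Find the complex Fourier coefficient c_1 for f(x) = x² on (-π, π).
Compute the real Fourier coefficients first: a_1 = -4, b_1 = 0.
Then c_1 = (a_1 − i·b_1)/2 = -2.

Final answer: -2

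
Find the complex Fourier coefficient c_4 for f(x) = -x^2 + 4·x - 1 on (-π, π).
Compute the real Fourier coefficients first: a_4 = -1/4, b_4 = -2.
Then c_4 = (a_4 − i·b_4)/2 = -1/8 + i.

Final answer: -1/8 + i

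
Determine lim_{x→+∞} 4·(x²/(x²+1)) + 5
Evaluate the dominant behaviour as x → +∞; each term tends to a finite value or vanishes.
Limit = 9.

Final answer: 9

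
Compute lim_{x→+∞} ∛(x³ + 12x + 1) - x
This is an ∞ − ∞ indeterminate form.
Multiply by (A² + AB + B²)/(A² + AB + B²) where A = ∛(x³+12x + 1), B = x to use A³ − B³ = (A−B)(A²+AB+B²); the x³ terms cancel, leaving (12x + 1)/(A²+AB+B²) with denominator ~ 3x², so the limit is 0.
Limit = 0.

Final answer: 0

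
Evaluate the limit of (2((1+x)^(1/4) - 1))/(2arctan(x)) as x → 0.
Both numerator and denominator → 0 as x → 0; this is a 0/0 indeterminate form.
Expand each to leading order near x = 0: numerator ~ x/2, denominator ~ 2·x.
The limit of the ratio is 1/4.

Final answer: 1/4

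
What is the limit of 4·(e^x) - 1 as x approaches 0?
Direct substitution at x = 0 gives 3.

Final answer: 3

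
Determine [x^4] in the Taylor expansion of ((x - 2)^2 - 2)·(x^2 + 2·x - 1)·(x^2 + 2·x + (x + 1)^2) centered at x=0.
Expand to order 4: ((x - 2)^2 - 2)·(x^2 + 2·x - 1)·(x^2 + 2·x + (x + 1)^2) = -21·x^4 - 14·x^3 + 21·x^2 - 2 + O(x^5).
The coefficient of x^4 is -21.

Final answer: -21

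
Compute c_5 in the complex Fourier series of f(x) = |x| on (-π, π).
Compute the real Fourier coefficients first: a_5 = -4/(25·π), b_5 = 0.
Then c_5 = (a_5 − i·b_5)/2 = -2/(25·π).

Final answer: -2/(25·π)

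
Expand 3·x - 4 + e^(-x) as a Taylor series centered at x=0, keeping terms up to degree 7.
-x^7/5040 + x^6/720 - x^5/120 + x^4/24 - x^3/6 + x^2/2 + 2·x - 3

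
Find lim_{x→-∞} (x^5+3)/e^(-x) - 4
The quotient is an ∞/∞ indeterminate form as x → -∞.
Compare growth rates of the dominant terms (exponentials ≫ polynomials ≫ logarithms), or apply L'Hôpital's rule; the quotient → 0.
Adding the constant: 0 - 4 = -4. Limit = -4.

Final answer: -4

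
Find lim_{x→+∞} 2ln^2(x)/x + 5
The quotient is an ∞/∞ indeterminate form as x → +∞.
The polynomial denominator x dominates the logarithmic numerator (any positive power of x ≫ ln^2(x) as x → ∞), so the quotient → 0.
Adding the constant: 0 + 5 = 5. Limit = 5.

Final answer: 5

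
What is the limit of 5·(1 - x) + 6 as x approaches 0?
Direct substitution at x = 0 gives 11.

Final answer: 11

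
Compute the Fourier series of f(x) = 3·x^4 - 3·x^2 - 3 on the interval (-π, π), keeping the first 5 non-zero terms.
(156 - 24·π^2)·cos(x) + (-12 + 6·π^2)·cos(2·x) + (28/9 - 8·π^2/3)·cos(3·x) + (-21/16 + 3·π^2/2)·cos(4·x) - π^2 - 3 + 3·π^4/5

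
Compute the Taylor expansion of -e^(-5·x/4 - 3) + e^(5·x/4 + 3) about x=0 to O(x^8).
x^7·(15625·e^(-3)/16515072 + 15625·e^(3)/16515072) + x^6·(-3125·e^(-3)/589824 + 3125·e^(3)/589824) + x^5·(625·e^(-3)/24576 + 625·e^(3)/24576) + x^4·(-625·e^(-3)/6144 + 625·e^(3)/6144) + x^3·(125·e^(-3)/384 + 125·e^(3)/384) + x^2·(-25·e^(-3)/32 + 25·e^(3)/32) + x·(5·e^(-3)/4 + 5·e^(3)/4) - e^(-3) + e^(3)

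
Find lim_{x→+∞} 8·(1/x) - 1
Evaluate the dominant behaviour as x → +∞; each term tends to a finite value or vanishes.
Limit = -1.

Final answer: -1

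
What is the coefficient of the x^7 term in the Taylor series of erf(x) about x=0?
Expand to order 7: erf(x) = -x^7/(21·√(π)) + x^5/(5·√(π)) - 2·x^3/(3·√(π)) + 2·x/√(π) + O(x^8).
The coefficient of x^7 is -1/(21·√(π)).

Final answer: -1/(21·√(π))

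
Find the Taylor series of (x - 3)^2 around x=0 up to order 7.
x^2 - 6·x + 9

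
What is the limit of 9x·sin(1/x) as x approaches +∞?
As x → +∞: let u = 1/x → 0⁺; then 9·x·sin(1/x) = 9·1·sin(u)/u → 9·1·1 = 9.
Limit = 9.

Final answer: 9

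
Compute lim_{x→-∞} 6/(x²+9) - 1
Evaluate the dominant behaviour as x → -∞; each term tends to a finite value or vanishes.
Limit = -1.

Final answer: -1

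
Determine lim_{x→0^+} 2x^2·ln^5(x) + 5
The product is a 0·∞ indeterminate form at x → 0⁺.
Rewrite the product as 2·ln^5(x) / x^(-2) and apply L'Hôpital, or use the standard hierarchy x^(-2) ≫ |ln x|^5 as x → 0⁺.
The indeterminate product → 0, so the limit = 5.

Final answer: 5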